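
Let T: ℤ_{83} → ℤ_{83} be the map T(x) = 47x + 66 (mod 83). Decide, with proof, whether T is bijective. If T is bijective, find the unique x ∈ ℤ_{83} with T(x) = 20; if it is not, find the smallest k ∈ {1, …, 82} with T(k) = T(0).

52

If T(u) = T(v), then 47u ≡ 47v (mod 83). Because gcd(47, 83) = 1, we may cancel 47 to get u ≡ v (mod 83).
We now compute 47⁻¹ mod 83 explicitly. Euclid's algorithm: 83 = 1·47 + 36, 47 = 1·36 + 11, 36 = 3·11 + 3, 11 = 3·3 + 2, 3 = 1·2 + 1; back-substituting gives 1 = 53·47 − 30·83, so 47⁻¹ ≡ 53 (mod 83).
Then y ↦ 53(y − 66) is a two-sided inverse to T, so every y ∈ ℤ_{83} has a preimage.
Hence T is bijective.
Since T is bijective, we find T⁻¹(20): we need 47x ≡ 20 − 66 ≡ 37 (mod 83). Using 47⁻¹ = 53: x ≡ 53·37 = 1961 = 23·83 + 52, so x = 52.
Check: T(52) = 47·52 + 66 = 2510 = 30·83 + 20 ≡ 20 (mod 83).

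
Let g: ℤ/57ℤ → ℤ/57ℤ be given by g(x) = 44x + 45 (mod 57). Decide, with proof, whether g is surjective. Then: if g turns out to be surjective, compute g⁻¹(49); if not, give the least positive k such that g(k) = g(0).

26

Since gcd(44, 57) = 1, 44 is invertible modulo 57. Euclid's algorithm: 57 = 1·44 + 13, 44 = 3·13 + 5, 13 = 2·5 + 3, 5 = 1·3 + 2, 3 = 1·2 + 1; back-substituting gives 1 = 35·44 − 27·57, so 44⁻¹ ≡ 35 (mod 57).
For any y ∈ ℤ/57ℤ, x = 35(y − 45) mod 57 satisfies g(x) = 44·35(y − 45) + 45 ≡ y (since 44·35 ≡ 1 mod 57). So every y has a preimage.
Therefore g is surjective.
Since g is surjective, we find g⁻¹(49): we need 44x ≡ 49 − 45 ≡ 4 (mod 57). Using 44⁻¹ = 35: x ≡ 35·4 = 140 = 2·57 + 26, so x = 26.
Check: g(26) = 44·26 + 45 = 1189 = 20·57 + 49 ≡ 49 (mod 57).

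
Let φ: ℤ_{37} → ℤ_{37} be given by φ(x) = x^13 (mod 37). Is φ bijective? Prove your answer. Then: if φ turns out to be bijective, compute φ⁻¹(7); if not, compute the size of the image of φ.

34

Since 37 is prime, the nonzero elements of ℤ_{37} form a cyclic group of order 36.
As gcd(13, 36) = 1, raising to the 13th power is a bijection on this group: if u^13 ≡ v^13 then (uv^{−1})^13 = 1, and the only element of order dividing gcd(13, 36) = 1 is 1, so u = v.
With φ(0) = 0 this makes φ injective on all of ℤ_{37}, hence bijective (finite equal-size domain and codomain). In particular φ is bijective.
Since φ is bijective, we find the preimage of 7. The inverse of x ↦ x^13 on (ℤ_{37})^× is x ↦ x^25, because 13·25 = 325 = 9·36 + 1 ≡ 1 (mod 36) and x^{36} = 1 for x ≠ 0 (Fermat). So φ⁻¹(7) = 7^25 mod 37.
Repeated squaring mod 37: 7^1 ≡ 7, 7^2 ≡ 7² = 49 ≡ 12, 7^4 ≡ 12² = 144 ≡ 33, 7^8 ≡ 33² = 1089 ≡ 16, 7^16 ≡ 16² = 256 ≡ 34. Since 25 = 16 + 8 + 1, 7^25 ≡ 34·16·7: 34·16 = 544 ≡ 26, then 26·7 = 182 ≡ 34. So 7^25 ≡ 34 (mod 37).
Hence φ⁻¹(7) = 34.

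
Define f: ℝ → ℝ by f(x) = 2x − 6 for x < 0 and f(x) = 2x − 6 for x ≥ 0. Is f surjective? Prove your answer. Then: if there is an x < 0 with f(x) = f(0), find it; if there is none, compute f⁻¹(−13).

Both pieces are strictly increasing (slopes 2 and 2), so each is injective on its own interval.
The left piece maps (−∞, 0) onto (−∞, −6); the right piece maps [0, ∞) onto [−6, ∞).
These images together cover ℝ, so f is surjective.
Because the two images are disjoint, no x < 0 has f(x) = f(0), so we compute f⁻¹(−13): −13 lies in (−∞, −6), so solve 2x − 6 = −13: x = (−13 + 6)/2 = −7/2.

-7/2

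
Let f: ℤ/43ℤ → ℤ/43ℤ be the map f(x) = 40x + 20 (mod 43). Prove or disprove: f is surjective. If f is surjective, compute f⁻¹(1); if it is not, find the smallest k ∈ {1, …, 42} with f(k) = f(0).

Recall that f is surjective if every y in the codomain equals f(x) for some x in the domain.
Since gcd(40, 43) = 1, 40 is invertible modulo 43. Euclid's algorithm: 43 = 1·40 + 3, 40 = 13·3 + 1; back-substituting gives 1 = 14·40 − 13·43, so 40⁻¹ ≡ 14 (mod 43).
For any y ∈ ℤ/43ℤ, x = 14(y − 20) mod 43 satisfies f(x) = 40·14(y − 20) + 20 ≡ y (since 40·14 ≡ 1 mod 43). So every y has a preimage.
Thus f is surjective.
Since f is surjective, we find f⁻¹(1): we need 40x ≡ 1 − 20 ≡ 24 (mod 43). Using 40⁻¹ = 14: x ≡ 14·24 = 336 = 7·43 + 35, so x = 35.
Check: f(35) = 40·35 + 20 = 1420 = 33·43 + 1 ≡ 1 (mod 43).

35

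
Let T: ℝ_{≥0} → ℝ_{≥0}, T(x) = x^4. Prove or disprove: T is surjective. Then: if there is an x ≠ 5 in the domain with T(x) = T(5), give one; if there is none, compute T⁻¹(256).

For any y ∈ ℝ_{≥0}, x = y^{1/4} ∈ ℝ_{≥0} gives T(x) = y, so T is surjective.
Since x ↦ x^4 is strictly increasing on ℝ_{≥0}, it is injective there, so no x ≠ 5 in the domain has T(x) = T(5). We therefore compute T⁻¹(256) = 256^{1/4} = 4 (indeed 4^4 = 256).

4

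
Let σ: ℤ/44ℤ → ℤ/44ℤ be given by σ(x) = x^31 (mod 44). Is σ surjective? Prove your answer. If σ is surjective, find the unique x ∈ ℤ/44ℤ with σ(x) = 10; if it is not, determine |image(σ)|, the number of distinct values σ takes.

33

σ(0) = 0^31 = 0.
σ(22): Repeated squaring mod 44: 22^1 ≡ 22, 22^2 ≡ 22² = 484 ≡ 0, 22^4 ≡ 0² = 0, 22^8 ≡ 0² = 0, 22^16 ≡ 0² = 0. Since 31 = 16 + 8 + 4 + 2 + 1, 22^31 ≡ 0·0·0·0·22: 0·0 = 0, then 0·0 = 0, then 0·0 = 0, then 0·22 = 0. So 22^31 ≡ 0 (mod 44).
So σ(0) = σ(22) = 0 while 0 ≠ 22, so σ is not injective.
A non-injective map from the 44-element set ℤ/44ℤ to itself takes at most 43 distinct values, so it cannot be surjective. Therefore σ is not surjective.
Since σ is not surjective, we determine |image(σ)|. Computing x^31 mod 44 for each x (by repeated squaring, reducing mod 44 at every step), the values σ(0), σ(1), …, σ(43) are: 0, 1, 24, 3, 4, 5, 28, 7, 8, 9, 32, 11, 12, 13, 36, 15, 16, 17, 40, 19, 20, 21, 0, 23, 24, 25, 4, 27, 28, 29, 8, 31, 32, 33, 12, 35, 36, 37, 16, 39, 40, 41, 20, 43.
The distinct values are {0, 1, 3, 4, 5, 7, 8, 9, 11, 12, 13, 15, 16, 17, 19, 20, 21, 23, 24, 25, 27, 28, 29, 31, 32, 33, 35, 36, 37, 39, 40, 41, 43}; there are 33 of them.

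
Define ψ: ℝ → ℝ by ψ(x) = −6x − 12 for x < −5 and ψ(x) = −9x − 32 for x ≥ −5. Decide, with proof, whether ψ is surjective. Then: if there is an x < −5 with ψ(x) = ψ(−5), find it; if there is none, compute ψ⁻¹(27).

-13/2

Both pieces are strictly decreasing (slopes −6 and −9), so each is injective on its own interval.
The left piece maps (−∞, −5) onto (18, ∞); the right piece maps [−5, ∞) onto (−∞, 13].
The union (18, ∞) ∪ (−∞, 13] omits the interval between 18 and 13; in particular 18 has no preimage. So ψ is not surjective.
Because the two images are disjoint, no x < −5 has ψ(x) = ψ(−5), so we compute ψ⁻¹(27): 27 lies in (18, ∞), so solve −6x − 12 = 27: x = (27 + 12)/(−6) = −13/2.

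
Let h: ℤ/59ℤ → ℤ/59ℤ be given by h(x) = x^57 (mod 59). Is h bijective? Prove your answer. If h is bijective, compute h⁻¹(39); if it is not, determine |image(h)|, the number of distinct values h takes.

Since 59 is prime, the nonzero elements of ℤ/59ℤ form a cyclic group of order 58.
As gcd(57, 58) = 1, raising to the 57th power is a bijection on this group: if u^57 ≡ v^57 then (uv^{−1})^57 = 1, and the only element of order dividing gcd(57, 58) = 1 is 1, so u = v.
With h(0) = 0 this makes h injective on all of ℤ/59ℤ, hence bijective (finite equal-size domain and codomain). In particular h is bijective.
Since h is bijective, we find the preimage of 39. The inverse of x ↦ x^57 on (ℤ/59ℤ)^× is x ↦ x^57, because 57·57 = 3249 = 56·58 + 1 ≡ 1 (mod 58) and x^{58} = 1 for x ≠ 0 (Fermat). So h⁻¹(39) = 39^57 mod 59.
Repeated squaring mod 59: 39^1 ≡ 39, 39^2 ≡ 39² = 1521 ≡ 46, 39^4 ≡ 46² = 2116 ≡ 51, 39^8 ≡ 51² = 2601 ≡ 5, 39^16 ≡ 5² = 25, 39^32 ≡ 25² = 625 ≡ 35. Since 57 = 32 + 16 + 8 + 1, 39^57 ≡ 35·25·5·39: 35·25 = 875 ≡ 49, then 49·5 = 245 ≡ 9, then 9·39 = 351 ≡ 56. So 39^57 ≡ 56 (mod 59).
Hence h⁻¹(39) = 56.

56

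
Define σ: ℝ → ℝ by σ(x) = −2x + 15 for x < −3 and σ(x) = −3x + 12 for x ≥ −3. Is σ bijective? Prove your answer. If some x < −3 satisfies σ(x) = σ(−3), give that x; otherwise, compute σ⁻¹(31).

Both pieces are strictly decreasing (slopes −2 and −3), so each is injective on its own interval.
The left piece maps (−∞, −3) onto (21, ∞); the right piece maps [−3, ∞) onto (−∞, 21].
Since 21 = 21, the images partition ℝ: σ is injective and surjective, hence bijective.
Because the two images are disjoint, no x < −3 has σ(x) = σ(−3), so we compute σ⁻¹(31): 31 lies in (21, ∞), so solve −2x + 15 = 31: x = (31 − 15)/(−2) = −8.

-8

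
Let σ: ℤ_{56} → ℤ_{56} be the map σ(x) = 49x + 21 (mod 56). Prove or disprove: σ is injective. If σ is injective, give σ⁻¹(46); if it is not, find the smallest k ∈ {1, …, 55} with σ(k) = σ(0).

8

We have gcd(49, 56) = 7 > 1. Taking s = 0 and t = 8: σ(0) = 21 and σ(8) = 49·8 + 21 = 413 ≡ 21 (mod 56).
So σ(0) = σ(8) while 0 ≠ 8, therefore σ is not injective.
Since σ is not injective, we find the least positive k with σ(k) = σ(0): this means 49k ≡ 0 (mod 56), i.e. 56 ∣ 49k. Since gcd(49, 56) = 7, dividing through by 7 this holds exactly when 8 ∣ 7k, and as gcd(7, 8) = 1, exactly when 8 ∣ k.
The smallest positive such k is 8.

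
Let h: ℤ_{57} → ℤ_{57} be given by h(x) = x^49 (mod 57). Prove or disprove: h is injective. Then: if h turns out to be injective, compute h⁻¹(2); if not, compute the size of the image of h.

Computing x^49 mod 57 for each x (by repeated squaring, reducing mod 57 at every step), the values h(0), h(1), …, h(56) are: 0, 1, 41, 33, 28, 17, 42, 7, 8, 6, 13, 11, 12, 34, 2, 48, 43, 35, 18, 19, 20, 3, 52, 47, 36, 4, 26, 27, 25, 32, 30, 31, 53, 21, 10, 5, 54, 37, 38, 39, 22, 14, 9, 55, 23, 45, 46, 44, 51, 49, 50, 15, 40, 29, 24, 16, 56.
Every element of ℤ_{57} appears exactly once in this list, so h is a bijection, and in particular injective.
Since h is injective, we read off the preimage of 2 from the same table: h(14) = 2, so h⁻¹(2) = 14.

14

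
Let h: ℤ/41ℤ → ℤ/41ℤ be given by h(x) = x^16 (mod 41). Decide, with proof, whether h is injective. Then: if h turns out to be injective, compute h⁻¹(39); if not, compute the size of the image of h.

h(1) = 1^16 = 1.
h(3): Repeated squaring mod 41: 3^1 ≡ 3, 3^2 ≡ 3² = 9, 3^4 ≡ 9² = 81 ≡ 40, 3^8 ≡ 40² = 1600 ≡ 1, 3^16 ≡ 1² = 1. So 3^16 ≡ 1 (mod 41).
So h(1) = h(3) = 1 while 1 ≠ 3, thus h is not injective.
Since h is not injective, we determine |image(h)|. Computing x^16 mod 41 for each x (by repeated squaring, reducing mod 41 at every step), the values h(0), h(1), …, h(40) are: 0, 1, 18, 1, 37, 37, 18, 16, 10, 1, 10, 10, 37, 18, 1, 37, 16, 10, 18, 16, 16, 16, 16, 18, 10, 16, 37, 1, 18, 37, 10, 10, 1, 10, 16, 18, 37, 37, 1, 18, 1.
The distinct values are {0, 1, 10, 16, 18, 37}; there are 6 of them.

6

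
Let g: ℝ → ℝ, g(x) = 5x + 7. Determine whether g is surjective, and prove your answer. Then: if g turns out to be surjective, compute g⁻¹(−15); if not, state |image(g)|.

-22/5

For any y ∈ ℝ, x = (y − 7)/5 satisfies g(x) = y.
So g is surjective.
Since g is surjective, we compute g⁻¹(−15) = (−15 − 7)/5 = −22/5.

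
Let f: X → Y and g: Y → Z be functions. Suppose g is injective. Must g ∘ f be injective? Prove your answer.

not injective

No. Take X = {1, 2}, Y = Z = {1, 2, 3}, f(1) = f(2) = 1, and g = identity (injective).
Then (g ∘ f)(1) = (g ∘ f)(2) = 1 with 1 ≠ 2, so g ∘ f is not injective.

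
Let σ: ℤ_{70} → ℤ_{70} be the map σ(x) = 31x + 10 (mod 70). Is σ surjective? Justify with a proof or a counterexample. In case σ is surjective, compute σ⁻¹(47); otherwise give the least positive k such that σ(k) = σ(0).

17

Since gcd(31, 70) = 1, 31 is invertible modulo 70. Euclid's algorithm: 70 = 2·31 + 8, 31 = 3·8 + 7, 8 = 1·7 + 1; back-substituting gives 1 = 61·31 − 27·70, so 31⁻¹ ≡ 61 (mod 70).
Then y ↦ 61(y − 10) is a two-sided inverse to σ, so every y ∈ ℤ_{70} has a preimage.
Therefore σ is surjective.
Since σ is surjective, we compute σ⁻¹(47): solve 31x + 10 ≡ 47 (mod 70), i.e. 31x ≡ 37 (mod 70).
Multiplying by 31⁻¹ = 61 gives x ≡ 61·37 = 2257 = 32·70 + 17 ≡ 17 (mod 70).
Check: σ(17) = 31·17 + 10 = 537 = 7·70 + 47 ≡ 47 (mod 70).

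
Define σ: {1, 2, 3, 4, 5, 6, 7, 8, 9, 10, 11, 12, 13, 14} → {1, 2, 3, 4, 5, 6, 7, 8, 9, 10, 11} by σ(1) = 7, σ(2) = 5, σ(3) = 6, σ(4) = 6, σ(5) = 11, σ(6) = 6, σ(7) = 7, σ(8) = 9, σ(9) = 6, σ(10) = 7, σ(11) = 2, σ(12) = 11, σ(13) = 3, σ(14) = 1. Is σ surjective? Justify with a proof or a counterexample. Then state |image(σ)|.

8

No element maps to 4, so σ is not surjective.
The image of σ is {1, 2, 3, 5, 6, 7, 9, 11}, which has 8 elements.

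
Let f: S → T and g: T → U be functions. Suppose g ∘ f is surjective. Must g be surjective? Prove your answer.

surjective

Let c ∈ U. Since g ∘ f is surjective, some a ∈ S has g(f(a)) = c. Then b = f(a) ∈ T satisfies g(b) = c. So g is surjective.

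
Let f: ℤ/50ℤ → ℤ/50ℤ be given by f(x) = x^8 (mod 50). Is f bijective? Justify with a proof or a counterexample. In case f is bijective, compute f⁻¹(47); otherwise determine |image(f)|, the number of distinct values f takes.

f(1) = 1^8 = 1.
f(7): Repeated squaring mod 50: 7^1 ≡ 7, 7^2 ≡ 7² = 49, 7^4 ≡ 49² = 2401 ≡ 1, 7^8 ≡ 1² = 1. So 7^8 ≡ 1 (mod 50).
So f(1) = f(7) = 1 while 1 ≠ 7, thus f is not injective, hence not bijective.
Since f is not bijective, we determine |image(f)|. Computing x^8 mod 50 for each x (by repeated squaring, reducing mod 50 at every step), the values f(0), f(1), …, f(49) are: 0, 1, 6, 11, 36, 25, 16, 1, 16, 21, 0, 31, 46, 21, 6, 25, 46, 41, 26, 41, 0, 11, 36, 31, 26, 25, 26, 31, 36, 11, 0, 41, 26, 41, 46, 25, 6, 21, 46, 31, 0, 21, 16, 1, 16, 25, 36, 11, 6, 1.
The distinct values are {0, 1, 6, 11, 16, 21, 25, 26, 31, 36, 41, 46}; there are 12 of them.

12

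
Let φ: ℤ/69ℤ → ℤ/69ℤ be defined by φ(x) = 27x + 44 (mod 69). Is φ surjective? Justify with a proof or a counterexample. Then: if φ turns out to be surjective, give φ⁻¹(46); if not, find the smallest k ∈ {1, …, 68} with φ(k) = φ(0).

Recall that φ is surjective if every y in the codomain equals φ(x) for some x in the domain.
Since gcd(27, 69) = 3, we have 27x ≡ 0 (mod 3) for all x, so φ(x) ≡ 2 (mod 3).
But 0 ≢ 2 (mod 3), so 0 ∈ ℤ/69ℤ has no preimage. Therefore φ is not surjective.
Since φ is not surjective, we find the least positive k with φ(k) = φ(0): this means 27k ≡ 0 (mod 69), i.e. 69 ∣ 27k. Since gcd(27, 69) = 3, dividing through by 3 this holds exactly when 23 ∣ 9k, and as gcd(9, 23) = 1, exactly when 23 ∣ k.
The smallest positive such k is 23.

23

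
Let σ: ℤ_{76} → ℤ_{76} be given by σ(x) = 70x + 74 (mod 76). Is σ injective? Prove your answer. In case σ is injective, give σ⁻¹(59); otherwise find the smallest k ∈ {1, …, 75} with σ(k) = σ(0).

By definition, σ is injective if σ(a) = σ(b) implies a = b.
We have gcd(70, 76) = 2 > 1. Taking a = 0 and b = 38: σ(0) = 74 and σ(38) = 70·38 + 74 = 2734 ≡ 74 (mod 76).
So σ(0) = σ(38) while 0 ≠ 38, hence σ is not injective.
Since σ is not injective, we find the least positive k with σ(k) = σ(0): this means 70k ≡ 0 (mod 76), i.e. 76 ∣ 70k. Since gcd(70, 76) = 2, dividing through by 2 this holds exactly when 38 ∣ 35k, and as gcd(35, 38) = 1, exactly when 38 ∣ k.
The smallest positive such k is 38.

38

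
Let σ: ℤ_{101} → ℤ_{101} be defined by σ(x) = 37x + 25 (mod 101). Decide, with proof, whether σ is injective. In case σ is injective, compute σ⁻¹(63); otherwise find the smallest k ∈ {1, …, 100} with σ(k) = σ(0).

72

Recall that σ is injective when σ(s) = σ(t) forces s = t.
Suppose σ(s) = σ(t) in ℤ_{101}. Then 37s + 25 ≡ 37t + 25 (mod 101), thus 37(s − t) ≡ 0 (mod 101).
Since gcd(37, 101) = 1, 37 is invertible modulo 101, therefore s − t ≡ 0 (mod 101), i.e. s = t.
So σ is injective.
We now compute 37⁻¹ mod 101 explicitly. Euclid's algorithm: 101 = 2·37 + 27, 37 = 1·27 + 10, 27 = 2·10 + 7, 10 = 1·7 + 3, 7 = 2·3 + 1; back-substituting gives 1 = 71·37 − 26·101, so 37⁻¹ ≡ 71 (mod 101).
Since σ is injective, we compute σ⁻¹(63): solve 37x + 25 ≡ 63 (mod 101), i.e. 37x ≡ 38 (mod 101).
Multiplying by 37⁻¹ = 71 gives x ≡ 71·38 = 2698 = 26·101 + 72 ≡ 72 (mod 101).
Check: σ(72) = 37·72 + 25 = 2689 = 26·101 + 63 ≡ 63 (mod 101).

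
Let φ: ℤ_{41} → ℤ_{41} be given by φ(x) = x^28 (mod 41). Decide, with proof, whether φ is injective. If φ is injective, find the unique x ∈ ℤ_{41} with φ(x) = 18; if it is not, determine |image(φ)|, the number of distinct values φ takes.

φ(4): Repeated squaring mod 41: 4^1 ≡ 4, 4^2 ≡ 4² = 16, 4^4 ≡ 16² = 256 ≡ 10, 4^8 ≡ 10² = 100 ≡ 18, 4^16 ≡ 18² = 324 ≡ 37. Since 28 = 16 + 8 + 4, 4^28 ≡ 37·18·10: 37·18 = 666 ≡ 10, then 10·10 = 100 ≡ 18. So 4^28 ≡ 18 (mod 41).
φ(5): Repeated squaring mod 41: 5^1 ≡ 5, 5^2 ≡ 5² = 25, 5^4 ≡ 25² = 625 ≡ 10, 5^8 ≡ 10² = 100 ≡ 18, 5^16 ≡ 18² = 324 ≡ 37. Since 28 = 16 + 8 + 4, 5^28 ≡ 37·18·10: 37·18 = 666 ≡ 10, then 10·10 = 100 ≡ 18. So 5^28 ≡ 18 (mod 41).
So φ(4) = φ(5) = 18 while 4 ≠ 5, therefore φ is not injective.
Since φ is not injective, we determine |image(φ)|. Computing x^28 mod 41 for each x (by repeated squaring, reducing mod 41 at every step), the values φ(0), φ(1), …, φ(40) are: 0, 1, 10, 40, 18, 18, 31, 4, 16, 1, 16, 25, 23, 31, 40, 23, 37, 25, 10, 4, 37, 37, 4, 10, 25, 37, 23, 40, 31, 23, 25, 16, 1, 16, 4, 31, 18, 18, 40, 10, 1.
The distinct values are {0, 1, 4, 10, 16, 18, 23, 25, 31, 37, 40}; there are 11 of them.

11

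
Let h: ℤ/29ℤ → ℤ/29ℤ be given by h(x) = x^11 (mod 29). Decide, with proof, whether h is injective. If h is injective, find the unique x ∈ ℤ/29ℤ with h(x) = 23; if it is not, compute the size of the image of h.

7

Since 29 is prime, the nonzero elements of ℤ/29ℤ form a cyclic group of order 28.
As gcd(11, 28) = 1, raising to the 11th power is a bijection on this group: if x_1^11 ≡ x_2^11 then (x_1x_2^{−1})^11 = 1, and the only element of order dividing gcd(11, 28) = 1 is 1, so x_1 = x_2.
With h(0) = 0 this makes h injective on all of ℤ/29ℤ, hence bijective (finite equal-size domain and codomain). In particular h is injective.
Since h is injective, we find the preimage of 23. The inverse of x ↦ x^11 on (ℤ/29ℤ)^× is x ↦ x^23, because 11·23 = 253 = 9·28 + 1 ≡ 1 (mod 28) and x^{28} = 1 for x ≠ 0 (Fermat). So h⁻¹(23) = 23^23 mod 29.
Repeated squaring mod 29: 23^1 ≡ 23, 23^2 ≡ 23² = 529 ≡ 7, 23^4 ≡ 7² = 49 ≡ 20, 23^8 ≡ 20² = 400 ≡ 23, 23^16 ≡ 23² = 529 ≡ 7. Since 23 = 16 + 4 + 2 + 1, 23^23 ≡ 7·20·7·23: 7·20 = 140 ≡ 24, then 24·7 = 168 ≡ 23, then 23·23 = 529 ≡ 7. So 23^23 ≡ 7 (mod 29).
Hence h⁻¹(23) = 7.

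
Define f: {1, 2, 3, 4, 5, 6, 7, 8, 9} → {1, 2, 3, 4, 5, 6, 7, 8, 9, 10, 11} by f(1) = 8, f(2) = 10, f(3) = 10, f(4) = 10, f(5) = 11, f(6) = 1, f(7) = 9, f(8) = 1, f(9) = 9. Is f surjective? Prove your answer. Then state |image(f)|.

5

No element maps to 2, so f is not surjective.
The image of f is {1, 8, 9, 10, 11}, which has 5 elements.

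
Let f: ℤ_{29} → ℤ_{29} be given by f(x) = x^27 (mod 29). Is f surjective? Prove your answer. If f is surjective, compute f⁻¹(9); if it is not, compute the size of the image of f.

13

Since 29 is prime, the nonzero elements of ℤ_{29} form a cyclic group of order 28.
As gcd(27, 28) = 1, raising to the 27th power is a bijection on this group: if x_1^27 ≡ x_2^27 then (x_1x_2^{−1})^27 = 1, and the only element of order dividing gcd(27, 28) = 1 is 1, so x_1 = x_2.
With f(0) = 0 this makes f injective on all of ℤ_{29}, hence bijective (finite equal-size domain and codomain). In particular f is surjective.
Since f is surjective, we find the preimage of 9. The inverse of x ↦ x^27 on (ℤ_{29})^× is x ↦ x^27, because 27·27 = 729 = 26·28 + 1 ≡ 1 (mod 28) and x^{28} = 1 for x ≠ 0 (Fermat). So f⁻¹(9) = 9^27 mod 29.
Repeated squaring mod 29: 9^1 ≡ 9, 9^2 ≡ 9² = 81 ≡ 23, 9^4 ≡ 23² = 529 ≡ 7, 9^8 ≡ 7² = 49 ≡ 20, 9^16 ≡ 20² = 400 ≡ 23. Since 27 = 16 + 8 + 2 + 1, 9^27 ≡ 23·20·23·9: 23·20 = 460 ≡ 25, then 25·23 = 575 ≡ 24, then 24·9 = 216 ≡ 13. So 9^27 ≡ 13 (mod 29).
Hence f⁻¹(9) = 13.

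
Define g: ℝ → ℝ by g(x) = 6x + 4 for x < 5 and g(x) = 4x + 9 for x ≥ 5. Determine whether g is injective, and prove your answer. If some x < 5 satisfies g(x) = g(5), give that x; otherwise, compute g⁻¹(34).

25/6

Both pieces are strictly increasing (slopes 6 and 4), so each is injective on its own interval.
The left piece maps (−∞, 5) onto (−∞, 34); the right piece maps [5, ∞) onto [29, ∞).
These images overlap. In particular g(5) = 29 (right piece), and solving 6x + 4 = 29 on the left piece gives x = 25/6 < 5.
So g(25/6) = g(5) with 25/6 ≠ 5, and g is not injective. This x = 25/6 is the requested value below 5.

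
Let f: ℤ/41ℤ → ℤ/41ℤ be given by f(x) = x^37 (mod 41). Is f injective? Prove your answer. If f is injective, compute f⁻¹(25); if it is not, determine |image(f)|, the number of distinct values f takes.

Since 41 is prime, the nonzero elements of ℤ/41ℤ form a cyclic group of order 40.
As gcd(37, 40) = 1, raising to the 37th power is a bijection on this group: if x_1^37 ≡ x_2^37 then (x_1x_2^{−1})^37 = 1, and the only element of order dividing gcd(37, 40) = 1 is 1, so x_1 = x_2.
With f(0) = 0 this makes f injective on all of ℤ/41ℤ, hence bijective (finite equal-size domain and codomain). In particular f is injective.
Since f is injective, we find the preimage of 25. The inverse of x ↦ x^37 on (ℤ/41ℤ)^× is x ↦ x^13, because 37·13 = 481 = 12·40 + 1 ≡ 1 (mod 40) and x^{40} = 1 for x ≠ 0 (Fermat). So f⁻¹(25) = 25^13 mod 41.
Repeated squaring mod 41: 25^1 ≡ 25, 25^2 ≡ 25² = 625 ≡ 10, 25^4 ≡ 10² = 100 ≡ 18, 25^8 ≡ 18² = 324 ≡ 37. Since 13 = 8 + 4 + 1, 25^13 ≡ 37·18·25: 37·18 = 666 ≡ 10, then 10·25 = 250 ≡ 4. So 25^13 ≡ 4 (mod 41).
Hence f⁻¹(25) = 4.

4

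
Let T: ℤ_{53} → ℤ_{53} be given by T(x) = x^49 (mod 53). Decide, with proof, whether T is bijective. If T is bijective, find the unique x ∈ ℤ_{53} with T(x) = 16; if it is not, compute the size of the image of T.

28

Since 53 is prime, the nonzero elements of ℤ_{53} form a cyclic group of order 52.
As gcd(49, 52) = 1, raising to the 49th power is a bijection on this group: if a^49 ≡ b^49 then (ab^{−1})^49 = 1, and the only element of order dividing gcd(49, 52) = 1 is 1, so a = b.
With T(0) = 0 this makes T injective on all of ℤ_{53}, hence bijective (finite equal-size domain and codomain). In particular T is bijective.
Since T is bijective, we find the preimage of 16. The inverse of x ↦ x^49 on (ℤ_{53})^× is x ↦ x^17, because 49·17 = 833 = 16·52 + 1 ≡ 1 (mod 52) and x^{52} = 1 for x ≠ 0 (Fermat). So T⁻¹(16) = 16^17 mod 53.
Repeated squaring mod 53: 16^1 ≡ 16, 16^2 ≡ 16² = 256 ≡ 44, 16^4 ≡ 44² = 1936 ≡ 28, 16^8 ≡ 28² = 784 ≡ 42, 16^16 ≡ 42² = 1764 ≡ 15. Since 17 = 16 + 1, 16^17 ≡ 15·16: 15·16 = 240 ≡ 28. So 16^17 ≡ 28 (mod 53).
Hence T⁻¹(16) = 28.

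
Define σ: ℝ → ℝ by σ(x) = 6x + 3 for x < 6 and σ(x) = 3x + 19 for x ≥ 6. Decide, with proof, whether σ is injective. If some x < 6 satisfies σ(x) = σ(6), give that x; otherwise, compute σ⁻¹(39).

Both pieces are strictly increasing (slopes 6 and 3), so each is injective on its own interval.
The left piece maps (−∞, 6) onto (−∞, 39); the right piece maps [6, ∞) onto [37, ∞).
These images overlap. In particular σ(6) = 37 (right piece), and solving 6x + 3 = 37 on the left piece gives x = 17/3 < 6.
So σ(17/3) = σ(6) with 17/3 ≠ 6, and σ is not injective. This x = 17/3 is the requested value below 6.

17/3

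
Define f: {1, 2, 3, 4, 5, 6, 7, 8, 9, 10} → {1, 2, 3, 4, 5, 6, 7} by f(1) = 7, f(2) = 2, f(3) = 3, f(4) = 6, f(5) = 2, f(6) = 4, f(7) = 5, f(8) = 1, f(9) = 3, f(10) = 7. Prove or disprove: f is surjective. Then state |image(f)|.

Every element of the codomain has a preimage: 1 = f(8), 2 = f(2), 3 = f(3), 4 = f(6), 5 = f(7), 6 = f(4), 7 = f(1).
Thus f is surjective.
The image of f is {1, 2, 3, 4, 5, 6, 7}, which has 7 elements.

7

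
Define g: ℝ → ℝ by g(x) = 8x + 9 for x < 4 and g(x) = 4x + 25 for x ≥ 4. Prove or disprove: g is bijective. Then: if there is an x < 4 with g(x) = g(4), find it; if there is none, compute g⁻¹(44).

19/4

Both pieces are strictly increasing (slopes 8 and 4), so each is injective on its own interval.
The left piece maps (−∞, 4) onto (−∞, 41); the right piece maps [4, ∞) onto [41, ∞).
Since 41 = 41, the images partition ℝ: g is injective and surjective, hence bijective.
Because the two images are disjoint, no x < 4 has g(x) = g(4), so we compute g⁻¹(44): 44 lies in [41, ∞), so solve 4x + 25 = 44: x = (44 − 25)/4 = 19/4.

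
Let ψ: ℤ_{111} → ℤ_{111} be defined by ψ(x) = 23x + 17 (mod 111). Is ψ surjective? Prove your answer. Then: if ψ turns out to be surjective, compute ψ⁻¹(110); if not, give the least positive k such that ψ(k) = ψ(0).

Recall: surjectivity means every element of the codomain has a preimage under ψ.
Since gcd(23, 111) = 1, 23 is invertible modulo 111. Euclid's algorithm: 111 = 4·23 + 19, 23 = 1·19 + 4, 19 = 4·4 + 3, 4 = 1·3 + 1; back-substituting gives 1 = 29·23 − 6·111, so 23⁻¹ ≡ 29 (mod 111).
Then y ↦ 29(y − 17) is a two-sided inverse to ψ, so every y ∈ ℤ_{111} has a preimage.
So ψ is surjective.
Since ψ is surjective, we find ψ⁻¹(110): we need 23x ≡ 110 − 17 ≡ 93 (mod 111). Using 23⁻¹ = 29: x ≡ 29·93 = 2697 = 24·111 + 33, so x = 33.
Check: ψ(33) = 23·33 + 17 = 776 = 6·111 + 110 ≡ 110 (mod 111).

33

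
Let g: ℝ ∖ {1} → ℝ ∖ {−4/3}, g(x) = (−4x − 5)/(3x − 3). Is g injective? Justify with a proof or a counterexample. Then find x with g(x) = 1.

Suppose g(s) = g(t). Cross-multiplying: (−4s − 5)(3t − 3) = (−4t − 5)(3s − 3).
Expanding both sides and cancelling the symmetric terms leaves 27·(s − t) = 0. Since 27 ≠ 0, s = t. Therefore g is injective.
Solving g(x) = 1: cross-multiplying gives −4x − 5 = 1(3x − 3), which rearranges to −7x = 2, so x = −2/7.

-2/7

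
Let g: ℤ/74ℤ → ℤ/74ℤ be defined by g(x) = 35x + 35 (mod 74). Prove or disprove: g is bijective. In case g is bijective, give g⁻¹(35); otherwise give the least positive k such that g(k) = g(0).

0

If g(x_1) = g(x_2), then 35x_1 ≡ 35x_2 (mod 74). Because gcd(35, 74) = 1, we may cancel 35 to get x_1 ≡ x_2 (mod 74).
We now compute 35⁻¹ mod 74 explicitly. Euclid's algorithm: 74 = 2·35 + 4, 35 = 8·4 + 3, 4 = 1·3 + 1; back-substituting gives 1 = 55·35 − 26·74, so 35⁻¹ ≡ 55 (mod 74).
Then y ↦ 55(y − 35) is a two-sided inverse to g, so every y ∈ ℤ/74ℤ has a preimage.
So g is bijective.
Since g is bijective, we compute g⁻¹(35): solve 35x + 35 ≡ 35 (mod 74), i.e. 35x ≡ 0 (mod 74).
Multiplying by 35⁻¹ = 55 gives x ≡ 55·0 = 0 ≡ 0 (mod 74).
Check: g(0) = 35·0 + 35 = 35 ≡ 35 (mod 74).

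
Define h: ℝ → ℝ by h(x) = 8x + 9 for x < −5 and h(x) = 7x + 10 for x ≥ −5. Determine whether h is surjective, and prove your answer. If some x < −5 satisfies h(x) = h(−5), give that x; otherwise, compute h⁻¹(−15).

Both pieces are strictly increasing (slopes 8 and 7), so each is injective on its own interval.
The left piece maps (−∞, −5) onto (−∞, −31); the right piece maps [−5, ∞) onto [−25, ∞).
The union (−∞, −31) ∪ [−25, ∞) omits the interval between −31 and −25; in particular −31 has no preimage. So h is not surjective.
Because the two images are disjoint, no x < −5 has h(x) = h(−5), so we compute h⁻¹(−15): −15 lies in [−25, ∞), so solve 7x + 10 = −15: x = (−15 − 10)/7 = −25/7.

-25/7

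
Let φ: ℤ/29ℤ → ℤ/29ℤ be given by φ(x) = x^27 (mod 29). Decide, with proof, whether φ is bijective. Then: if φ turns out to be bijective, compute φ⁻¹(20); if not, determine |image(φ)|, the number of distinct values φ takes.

16

Since 29 is prime, the nonzero elements of ℤ/29ℤ form a cyclic group of order 28.
As gcd(27, 28) = 1, raising to the 27th power is a bijection on this group: if a^27 ≡ b^27 then (ab^{−1})^27 = 1, and the only element of order dividing gcd(27, 28) = 1 is 1, so a = b.
With φ(0) = 0 this makes φ injective on all of ℤ/29ℤ, hence bijective (finite equal-size domain and codomain). In particular φ is bijective.
Since φ is bijective, we find the preimage of 20. The inverse of x ↦ x^27 on (ℤ/29ℤ)^× is x ↦ x^27, because 27·27 = 729 = 26·28 + 1 ≡ 1 (mod 28) and x^{28} = 1 for x ≠ 0 (Fermat). So φ⁻¹(20) = 20^27 mod 29.
Repeated squaring mod 29: 20^1 ≡ 20, 20^2 ≡ 20² = 400 ≡ 23, 20^4 ≡ 23² = 529 ≡ 7, 20^8 ≡ 7² = 49 ≡ 20, 20^16 ≡ 20² = 400 ≡ 23. Since 27 = 16 + 8 + 2 + 1, 20^27 ≡ 23·20·23·20: 23·20 = 460 ≡ 25, then 25·23 = 575 ≡ 24, then 24·20 = 480 ≡ 16. So 20^27 ≡ 16 (mod 29).
Hence φ⁻¹(20) = 16.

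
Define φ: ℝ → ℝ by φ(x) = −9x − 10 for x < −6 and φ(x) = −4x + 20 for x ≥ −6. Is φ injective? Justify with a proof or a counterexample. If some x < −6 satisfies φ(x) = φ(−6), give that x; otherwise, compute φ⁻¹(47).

-19/3

Both pieces are strictly decreasing (slopes −9 and −4), so each is injective on its own interval.
The left piece maps (−∞, −6) onto (44, ∞); the right piece maps [−6, ∞) onto (−∞, 44].
These images are disjoint, so no value is attained by both pieces. Hence φ is injective.
Because the two images are disjoint, no x < −6 has φ(x) = φ(−6), so we compute φ⁻¹(47): 47 lies in (44, ∞), so solve −9x − 10 = 47: x = (47 + 10)/(−9) = −19/3.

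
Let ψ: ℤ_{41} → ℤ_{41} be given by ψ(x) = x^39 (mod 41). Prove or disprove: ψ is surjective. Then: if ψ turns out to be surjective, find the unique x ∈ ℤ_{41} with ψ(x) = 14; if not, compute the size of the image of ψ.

Since 41 is prime, the nonzero elements of ℤ_{41} form a cyclic group of order 40.
As gcd(39, 40) = 1, raising to the 39th power is a bijection on this group: if a^39 ≡ b^39 then (ab^{−1})^39 = 1, and the only element of order dividing gcd(39, 40) = 1 is 1, so a = b.
With ψ(0) = 0 this makes ψ injective on all of ℤ_{41}, hence bijective (finite equal-size domain and codomain). In particular ψ is surjective.
Since ψ is surjective, we find the preimage of 14. The inverse of x ↦ x^39 on (ℤ_{41})^× is x ↦ x^39, because 39·39 = 1521 = 38·40 + 1 ≡ 1 (mod 40) and x^{40} = 1 for x ≠ 0 (Fermat). So ψ⁻¹(14) = 14^39 mod 41.
Repeated squaring mod 41: 14^1 ≡ 14, 14^2 ≡ 14² = 196 ≡ 32, 14^4 ≡ 32² = 1024 ≡ 40, 14^8 ≡ 40² = 1600 ≡ 1, 14^16 ≡ 1² = 1, 14^32 ≡ 1² = 1. Since 39 = 32 + 4 + 2 + 1, 14^39 ≡ 1·40·32·14: 1·40 = 40, then 40·32 = 1280 ≡ 9, then 9·14 = 126 ≡ 3. So 14^39 ≡ 3 (mod 41).
Hence ψ⁻¹(14) = 3.

3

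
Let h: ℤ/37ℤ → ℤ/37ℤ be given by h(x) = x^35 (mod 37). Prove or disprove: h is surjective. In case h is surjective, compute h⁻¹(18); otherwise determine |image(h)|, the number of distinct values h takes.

Since 37 is prime, the nonzero elements of ℤ/37ℤ form a cyclic group of order 36.
As gcd(35, 36) = 1, raising to the 35th power is a bijection on this group: if a^35 ≡ b^35 then (ab^{−1})^35 = 1, and the only element of order dividing gcd(35, 36) = 1 is 1, so a = b.
With h(0) = 0 this makes h injective on all of ℤ/37ℤ, hence bijective (finite equal-size domain and codomain). In particular h is surjective.
Since h is surjective, we find the preimage of 18. The inverse of x ↦ x^35 on (ℤ/37ℤ)^× is x ↦ x^35, because 35·35 = 1225 = 34·36 + 1 ≡ 1 (mod 36) and x^{36} = 1 for x ≠ 0 (Fermat). So h⁻¹(18) = 18^35 mod 37.
Repeated squaring mod 37: 18^1 ≡ 18, 18^2 ≡ 18² = 324 ≡ 28, 18^4 ≡ 28² = 784 ≡ 7, 18^8 ≡ 7² = 49 ≡ 12, 18^16 ≡ 12² = 144 ≡ 33, 18^32 ≡ 33² = 1089 ≡ 16. Since 35 = 32 + 2 + 1, 18^35 ≡ 16·28·18: 16·28 = 448 ≡ 4, then 4·18 = 72 ≡ 35. So 18^35 ≡ 35 (mod 37).
Hence h⁻¹(18) = 35.

35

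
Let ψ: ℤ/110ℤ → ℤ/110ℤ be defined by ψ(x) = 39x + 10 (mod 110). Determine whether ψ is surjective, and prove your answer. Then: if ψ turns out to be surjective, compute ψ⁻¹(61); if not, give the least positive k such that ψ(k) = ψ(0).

Recall: surjectivity means every element of the codomain has a preimage under ψ.
Since gcd(39, 110) = 1, 39 is invertible modulo 110. Euclid's algorithm: 110 = 2·39 + 32, 39 = 1·32 + 7, 32 = 4·7 + 4, 7 = 1·4 + 3, 4 = 1·3 + 1; back-substituting gives 1 = 79·39 − 28·110, so 39⁻¹ ≡ 79 (mod 110).
Then y ↦ 79(y − 10) is a two-sided inverse to ψ, so every y ∈ ℤ/110ℤ has a preimage.
Therefore ψ is surjective.
Since ψ is surjective, we find ψ⁻¹(61): we need 39x ≡ 61 − 10 ≡ 51 (mod 110). Using 39⁻¹ = 79: x ≡ 79·51 = 4029 = 36·110 + 69, so x = 69.
Check: ψ(69) = 39·69 + 10 = 2701 = 24·110 + 61 ≡ 61 (mod 110).

69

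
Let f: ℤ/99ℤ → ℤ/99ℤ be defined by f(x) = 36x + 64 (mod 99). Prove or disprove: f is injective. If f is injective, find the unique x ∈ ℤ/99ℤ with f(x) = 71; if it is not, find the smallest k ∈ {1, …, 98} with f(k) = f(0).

11

We have gcd(36, 99) = 9 > 1. Taking a = 0 and b = 11: f(0) = 64 and f(11) = 36·11 + 64 = 460 ≡ 64 (mod 99).
So f(0) = f(11) while 0 ≠ 11, hence f is not injective.
Since f is not injective, we find the least positive k with f(k) = f(0): this means 36k ≡ 0 (mod 99), i.e. 99 ∣ 36k. Since gcd(36, 99) = 9, dividing through by 9 this holds exactly when 11 ∣ 4k, and as gcd(4, 11) = 1, exactly when 11 ∣ k.
The smallest positive such k is 11.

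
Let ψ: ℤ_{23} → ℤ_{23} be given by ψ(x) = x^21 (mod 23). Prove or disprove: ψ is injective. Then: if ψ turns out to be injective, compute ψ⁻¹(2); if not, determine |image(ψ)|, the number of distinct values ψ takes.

12

Since 23 is prime, the nonzero elements of ℤ_{23} form a cyclic group of order 22.
As gcd(21, 22) = 1, raising to the 21st power is a bijection on this group: if a^21 ≡ b^21 then (ab^{−1})^21 = 1, and the only element of order dividing gcd(21, 22) = 1 is 1, so a = b.
With ψ(0) = 0 this makes ψ injective on all of ℤ_{23}, hence bijective (finite equal-size domain and codomain). In particular ψ is injective.
Since ψ is injective, we find the preimage of 2. The inverse of x ↦ x^21 on (ℤ_{23})^× is x ↦ x^21, because 21·21 = 441 = 20·22 + 1 ≡ 1 (mod 22) and x^{22} = 1 for x ≠ 0 (Fermat). So ψ⁻¹(2) = 2^21 mod 23.
Repeated squaring mod 23: 2^1 ≡ 2, 2^2 ≡ 2² = 4, 2^4 ≡ 4² = 16, 2^8 ≡ 16² = 256 ≡ 3, 2^16 ≡ 3² = 9. Since 21 = 16 + 4 + 1, 2^21 ≡ 9·16·2: 9·16 = 144 ≡ 6, then 6·2 = 12. So 2^21 ≡ 12 (mod 23).
Hence ψ⁻¹(2) = 12.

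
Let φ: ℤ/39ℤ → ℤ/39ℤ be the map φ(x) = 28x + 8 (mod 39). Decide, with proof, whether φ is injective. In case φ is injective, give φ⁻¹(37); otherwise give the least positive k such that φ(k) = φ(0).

8

If φ(x_1) = φ(x_2), then 28x_1 ≡ 28x_2 (mod 39). Because gcd(28, 39) = 1, we may cancel 28 to get x_1 ≡ x_2 (mod 39).
So φ is injective.
We now compute 28⁻¹ mod 39 explicitly. Euclid's algorithm: 39 = 1·28 + 11, 28 = 2·11 + 6, 11 = 1·6 + 5, 6 = 1·5 + 1; back-substituting gives 1 = 7·28 − 5·39, so 28⁻¹ ≡ 7 (mod 39).
Since φ is injective, we find φ⁻¹(37): we need 28x ≡ 37 − 8 ≡ 29 (mod 39). Using 28⁻¹ = 7: x ≡ 7·29 = 203 = 5·39 + 8, so x = 8.
Check: φ(8) = 28·8 + 8 = 232 = 5·39 + 37 ≡ 37 (mod 39).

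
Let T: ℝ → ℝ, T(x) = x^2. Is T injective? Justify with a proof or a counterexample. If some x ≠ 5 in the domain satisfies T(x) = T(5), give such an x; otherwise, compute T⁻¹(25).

T(5) = 25 = (−5)^2 = T(−5) (since 2 is even), with 5 ≠ −5. So T is not injective.
For the follow-up, such an x exists: taking x = −5 ∈ ℝ gives T(−5) = 25 = T(5) with −5 ≠ 5.

-5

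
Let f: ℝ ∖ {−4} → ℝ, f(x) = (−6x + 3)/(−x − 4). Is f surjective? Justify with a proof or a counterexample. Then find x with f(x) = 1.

7/5

If f(x) = 6, cross-multiplying gives −1(−6x + 3) = −6(−x − 4), which simplifies to −3 = 24 — false.  So 6 has no preimage and f is not surjective.
Solving f(x) = 1: cross-multiplying gives −6x + 3 = 1(−x − 4), which rearranges to −5x = −7, so x = 7/5.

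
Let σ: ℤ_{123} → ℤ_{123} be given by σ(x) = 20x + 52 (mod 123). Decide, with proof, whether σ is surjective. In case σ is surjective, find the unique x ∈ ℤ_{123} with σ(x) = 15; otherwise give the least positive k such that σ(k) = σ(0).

115

Since gcd(20, 123) = 1, 20 is invertible modulo 123. Euclid's algorithm: 123 = 6·20 + 3, 20 = 6·3 + 2, 3 = 1·2 + 1; back-substituting gives 1 = 80·20 − 13·123, so 20⁻¹ ≡ 80 (mod 123).
For any y ∈ ℤ_{123}, x = 80(y − 52) mod 123 satisfies σ(x) = 20·80(y − 52) + 52 ≡ y (since 20·80 ≡ 1 mod 123). So every y has a preimage.
Hence σ is surjective.
Since σ is surjective, we compute σ⁻¹(15): solve 20x + 52 ≡ 15 (mod 123), i.e. 20x ≡ 86 (mod 123).
Multiplying by 20⁻¹ = 80 gives x ≡ 80·86 = 6880 = 55·123 + 115 ≡ 115 (mod 123).
Check: σ(115) = 20·115 + 52 = 2352 = 19·123 + 15 ≡ 15 (mod 123).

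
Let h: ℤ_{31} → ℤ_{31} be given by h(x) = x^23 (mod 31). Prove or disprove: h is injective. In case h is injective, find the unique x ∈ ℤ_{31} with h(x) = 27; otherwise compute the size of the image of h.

15

Since 31 is prime, the nonzero elements of ℤ_{31} form a cyclic group of order 30.
As gcd(23, 30) = 1, raising to the 23rd power is a bijection on this group: if s^23 ≡ t^23 then (st^{−1})^23 = 1, and the only element of order dividing gcd(23, 30) = 1 is 1, so s = t.
With h(0) = 0 this makes h injective on all of ℤ_{31}, hence bijective (finite equal-size domain and codomain). In particular h is injective.
Since h is injective, we find the preimage of 27. The inverse of x ↦ x^23 on (ℤ_{31})^× is x ↦ x^17, because 23·17 = 391 = 13·30 + 1 ≡ 1 (mod 30) and x^{30} = 1 for x ≠ 0 (Fermat). So h⁻¹(27) = 27^17 mod 31.
Repeated squaring mod 31: 27^1 ≡ 27, 27^2 ≡ 27² = 729 ≡ 16, 27^4 ≡ 16² = 256 ≡ 8, 27^8 ≡ 8² = 64 ≡ 2, 27^16 ≡ 2² = 4. Since 17 = 16 + 1, 27^17 ≡ 4·27: 4·27 = 108 ≡ 15. So 27^17 ≡ 15 (mod 31).
Hence h⁻¹(27) = 15.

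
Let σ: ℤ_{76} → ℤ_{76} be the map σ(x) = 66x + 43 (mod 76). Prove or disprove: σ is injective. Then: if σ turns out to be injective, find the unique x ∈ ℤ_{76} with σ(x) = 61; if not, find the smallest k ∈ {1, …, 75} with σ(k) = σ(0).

By definition, injectivity means: for all x_1, x_2 in the domain, σ(x_1) = σ(x_2) implies x_1 = x_2.
We have gcd(66, 76) = 2 > 1. Taking x_1 = 0 and x_2 = 38: σ(0) = 43 and σ(38) = 66·38 + 43 = 2551 ≡ 43 (mod 76).
So σ(0) = σ(38) while 0 ≠ 38, therefore σ is not injective.
Since σ is not injective, we find the least positive k with σ(k) = σ(0): this means 66k ≡ 0 (mod 76), i.e. 76 ∣ 66k. Since gcd(66, 76) = 2, dividing through by 2 this holds exactly when 38 ∣ 33k, and as gcd(33, 38) = 1, exactly when 38 ∣ k.
The smallest positive such k is 38.

38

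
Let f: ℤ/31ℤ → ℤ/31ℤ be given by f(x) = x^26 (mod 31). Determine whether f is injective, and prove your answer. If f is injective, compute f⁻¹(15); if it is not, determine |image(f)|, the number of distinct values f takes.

16

f(15): Repeated squaring mod 31: 15^1 ≡ 15, 15^2 ≡ 15² = 225 ≡ 8, 15^4 ≡ 8² = 64 ≡ 2, 15^8 ≡ 2² = 4, 15^16 ≡ 4² = 16. Since 26 = 16 + 8 + 2, 15^26 ≡ 16·4·8: 16·4 = 64 ≡ 2, then 2·8 = 16. So 15^26 ≡ 16 (mod 31).
f(16): Repeated squaring mod 31: 16^1 ≡ 16, 16^2 ≡ 16² = 256 ≡ 8, 16^4 ≡ 8² = 64 ≡ 2, 16^8 ≡ 2² = 4, 16^16 ≡ 4² = 16. Since 26 = 16 + 8 + 2, 16^26 ≡ 16·4·8: 16·4 = 64 ≡ 2, then 2·8 = 16. So 16^26 ≡ 16 (mod 31).
So f(15) = f(16) = 16 while 15 ≠ 16, hence f is not injective.
Since f is not injective, we determine |image(f)|. Computing x^26 mod 31 for each x (by repeated squaring, reducing mod 31 at every step), the values f(0), f(1), …, f(30) are: 0, 1, 2, 18, 4, 25, 5, 20, 8, 14, 19, 7, 10, 28, 9, 16, 16, 9, 28, 10, 7, 19, 14, 8, 20, 5, 25, 4, 18, 2, 1.
The distinct values are {0, 1, 2, 4, 5, 7, 8, 9, 10, 14, 16, 18, 19, 20, 25, 28}; there are 16 of them.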